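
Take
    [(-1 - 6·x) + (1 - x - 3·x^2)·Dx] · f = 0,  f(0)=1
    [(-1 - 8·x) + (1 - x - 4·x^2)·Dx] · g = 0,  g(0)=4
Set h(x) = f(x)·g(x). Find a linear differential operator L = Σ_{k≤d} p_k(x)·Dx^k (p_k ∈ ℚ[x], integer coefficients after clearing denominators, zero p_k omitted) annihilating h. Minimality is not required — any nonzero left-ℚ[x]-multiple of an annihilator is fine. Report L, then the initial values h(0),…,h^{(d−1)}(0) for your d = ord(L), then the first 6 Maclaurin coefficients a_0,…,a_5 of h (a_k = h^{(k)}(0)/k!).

f: a_k = 1, 1, 4, 7, 19, 40, …
g: a_k = 4, 4, 20, 36, 116, 260, …
Product ⇒ symmetric product L₀, ord ≤ 1.
L = (-2 - 12·x + 21·x^2 + 48·x^3) + (1 - 2·x - 6·x^2 + 7·x^3 + 12·x^4)·Dx  (order 1).
h: a_k = 4, 8, 40, 100, 336, 896, …
ICs: h(0) = 4.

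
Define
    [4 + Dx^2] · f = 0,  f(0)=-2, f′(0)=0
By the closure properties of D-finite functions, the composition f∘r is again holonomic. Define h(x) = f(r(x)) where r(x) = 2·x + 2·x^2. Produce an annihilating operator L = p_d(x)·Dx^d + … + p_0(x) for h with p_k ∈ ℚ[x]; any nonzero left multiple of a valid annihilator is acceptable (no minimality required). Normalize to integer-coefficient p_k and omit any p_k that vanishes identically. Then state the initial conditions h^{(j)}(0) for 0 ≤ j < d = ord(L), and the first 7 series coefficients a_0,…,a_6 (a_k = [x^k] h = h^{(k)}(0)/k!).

L = (16 + 96·x + 192·x^2 + 128·x^3) - 2·Dx + (1 + 2·x)·Dx^2  (order 2).
h: a_k = -2, 0, 16, 32, -16/3, -256/3, -5248/45, …
ICs: h(0) = -2, h′(0) = 0.

f: a_k = -2, 0, 4, 0, -4/3, 0, 8/45, …
L₀ from L_f via x↦r, Dx↦r'^{-1}Dx.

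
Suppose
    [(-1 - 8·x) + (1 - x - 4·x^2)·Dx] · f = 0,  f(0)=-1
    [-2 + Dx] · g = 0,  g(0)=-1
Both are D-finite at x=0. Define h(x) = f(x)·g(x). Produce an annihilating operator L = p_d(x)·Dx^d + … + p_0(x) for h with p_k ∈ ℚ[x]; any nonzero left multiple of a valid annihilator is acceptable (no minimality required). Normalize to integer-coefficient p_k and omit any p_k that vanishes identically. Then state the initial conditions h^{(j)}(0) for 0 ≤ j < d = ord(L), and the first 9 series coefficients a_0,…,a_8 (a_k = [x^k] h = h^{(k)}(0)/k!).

f: a_k = -1, -1, -5, -9, -29, -65, -181, -441, -1165, …
g: a_k = -1, -2, -2, -4/3, -2/3, -4/15, -4/45, -8/315, -2/315, …
Product ⇒ symmetric product L₀, ord ≤ 1.
L = (3 + 6·x - 8·x^2) + (-1 + x + 4·x^2)·Dx  (order 1).
h: a_k = 1, 3, 9, 67/3, 59, 743/5, 17311/45, 34269/35, 264377/105, …
ICs: h(0) = 1.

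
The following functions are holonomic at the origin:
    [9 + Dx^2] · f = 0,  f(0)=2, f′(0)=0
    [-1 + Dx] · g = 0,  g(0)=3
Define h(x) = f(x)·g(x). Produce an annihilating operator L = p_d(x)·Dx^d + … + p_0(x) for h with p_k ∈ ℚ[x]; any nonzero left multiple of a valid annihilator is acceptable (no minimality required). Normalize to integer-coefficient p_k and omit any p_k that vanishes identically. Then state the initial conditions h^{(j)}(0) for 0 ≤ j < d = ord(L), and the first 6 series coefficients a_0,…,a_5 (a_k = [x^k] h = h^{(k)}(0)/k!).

L = 10 - 2·Dx + Dx^2  (order 2).
h: a_k = 6, 6, -24, -26, 7, 79/5, …
ICs: h(0) = 6, h′(0) = 6.

f: a_k = 2, 0, -9, 0, 27/4, 0, …
g: a_k = 3, 3, 3/2, 1/2, 1/8, 1/40, …
Sym-product of L_f,L_g gives L₀ (≤ ord 2).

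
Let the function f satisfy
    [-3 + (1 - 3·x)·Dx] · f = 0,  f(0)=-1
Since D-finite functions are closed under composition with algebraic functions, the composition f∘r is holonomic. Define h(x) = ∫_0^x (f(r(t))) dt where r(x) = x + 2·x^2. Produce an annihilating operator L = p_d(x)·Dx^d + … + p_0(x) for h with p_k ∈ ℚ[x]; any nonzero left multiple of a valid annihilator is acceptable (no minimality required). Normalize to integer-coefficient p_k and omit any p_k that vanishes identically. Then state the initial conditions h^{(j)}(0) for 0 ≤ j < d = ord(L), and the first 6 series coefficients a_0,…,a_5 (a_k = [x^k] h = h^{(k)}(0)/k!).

L = (3 + 12·x)·Dx + (-1 + 3·x + 6·x^2)·Dx^2  (order 2).
h: a_k = 0, -1, -3/2, -5, -63/4, -279/5, …
ICs: h(0) = 0, h′(0) = -1.

f: a_k = -1, -3, -9, -27, -81, -243, …
Change of var in L_f (x↦r) gives L₀.
h=∫₀ˣh₀: take L = L₀·Dx.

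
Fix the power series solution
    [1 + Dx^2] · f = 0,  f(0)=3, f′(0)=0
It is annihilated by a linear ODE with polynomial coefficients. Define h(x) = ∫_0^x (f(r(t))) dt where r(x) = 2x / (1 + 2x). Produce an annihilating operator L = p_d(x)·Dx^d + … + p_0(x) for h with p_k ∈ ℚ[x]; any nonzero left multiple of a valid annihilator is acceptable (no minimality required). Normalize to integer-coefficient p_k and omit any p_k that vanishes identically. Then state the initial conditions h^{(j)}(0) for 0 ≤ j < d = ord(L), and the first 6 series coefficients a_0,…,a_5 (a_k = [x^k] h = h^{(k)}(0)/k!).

f: a_k = 3, 0, -3/2, 0, 1/8, 0, …
Substitute x→r, Dx→(1/r')Dx; clear ⇒ L₀.
Integrate: L := L₀·Dx.
L = 4·Dx + (4 + 24·x + 48·x^2 + 32·x^3)·Dx^2 + (1 + 8·x + 24·x^2 + 32·x^3 + 16·x^4)·Dx^3  (order 3).
h: a_k = 0, 3, 0, -2, 6, -14, …
ICs: h(0) = 0, h′(0) = 3, h′′(0) = 0.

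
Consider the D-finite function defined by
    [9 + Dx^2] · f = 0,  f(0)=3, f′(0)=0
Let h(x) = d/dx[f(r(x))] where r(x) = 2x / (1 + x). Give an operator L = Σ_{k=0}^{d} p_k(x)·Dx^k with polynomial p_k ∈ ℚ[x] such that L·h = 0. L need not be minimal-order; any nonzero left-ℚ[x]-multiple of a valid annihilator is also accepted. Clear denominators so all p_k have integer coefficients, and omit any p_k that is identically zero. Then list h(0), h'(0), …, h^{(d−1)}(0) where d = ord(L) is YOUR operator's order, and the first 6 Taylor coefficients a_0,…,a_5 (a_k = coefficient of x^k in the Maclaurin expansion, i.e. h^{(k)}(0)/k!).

L = (42 + 12·x + 6·x^2) + (6 + 18·x + 18·x^2 + 6·x^3)·Dx + (1 + 4·x + 6·x^2 + 4·x^3 + x^4)·Dx^2  (order 2).
h: a_k = 0, -108, 324, 0, -2160, 34668/5, …
ICs: h(0) = 0, h′(0) = -108.

f: a_k = 3, 0, -27/2, 0, 81/8, 0, …
h₀=f(r): pull back L_f along r ⇒ L₀.
h₀' ⇒ L via d/dx closure of L₀.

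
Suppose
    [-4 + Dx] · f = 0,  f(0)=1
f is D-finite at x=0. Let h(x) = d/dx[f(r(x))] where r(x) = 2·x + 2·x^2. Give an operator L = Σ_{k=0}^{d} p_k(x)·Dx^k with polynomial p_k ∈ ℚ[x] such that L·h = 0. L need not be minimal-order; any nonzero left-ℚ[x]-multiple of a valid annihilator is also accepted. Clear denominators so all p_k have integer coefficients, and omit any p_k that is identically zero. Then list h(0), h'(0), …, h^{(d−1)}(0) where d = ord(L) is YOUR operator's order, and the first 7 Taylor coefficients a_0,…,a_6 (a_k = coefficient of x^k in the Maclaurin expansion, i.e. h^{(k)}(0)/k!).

L = (10 + 32·x + 32·x^2) + (-1 - 2·x)·Dx  (order 1).
h: a_k = 8, 80, 448, 5504/3, 18176/3, 255488/15, 378880/9, …
ICs: h(0) = 8.

f: a_k = 1, 4, 8, 32/3, 32/3, 128/15, 256/45, …
h₀=f(r): pull back L_f along r ⇒ L₀.
h₀' ⇒ L via d/dx closure of L₀.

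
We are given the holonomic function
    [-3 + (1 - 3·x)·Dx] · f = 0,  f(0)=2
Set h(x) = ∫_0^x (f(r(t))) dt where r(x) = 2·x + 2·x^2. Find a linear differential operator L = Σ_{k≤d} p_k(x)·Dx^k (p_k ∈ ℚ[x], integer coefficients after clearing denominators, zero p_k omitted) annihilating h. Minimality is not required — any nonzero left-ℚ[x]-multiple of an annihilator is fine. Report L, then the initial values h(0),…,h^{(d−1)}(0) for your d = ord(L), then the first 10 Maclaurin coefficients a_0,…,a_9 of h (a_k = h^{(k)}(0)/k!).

L = (6 + 12·x)·Dx + (-1 + 6·x + 6·x^2)·Dx^2  (order 2).
h: a_k = 0, 2, 6, 28, 144, 792, 4536, 187056/7, 160704, 981792, …
ICs: h(0) = 0, h′(0) = 2.

f: a_k = 2, 6, 18, 54, 162, 486, 1458, 4374, 13122, 39366, …
f∘r: x↦r, Dx↦Dx/r' in L_f ⇒ L₀.
h=∫h₀ ⇒ L = L₀·Dx.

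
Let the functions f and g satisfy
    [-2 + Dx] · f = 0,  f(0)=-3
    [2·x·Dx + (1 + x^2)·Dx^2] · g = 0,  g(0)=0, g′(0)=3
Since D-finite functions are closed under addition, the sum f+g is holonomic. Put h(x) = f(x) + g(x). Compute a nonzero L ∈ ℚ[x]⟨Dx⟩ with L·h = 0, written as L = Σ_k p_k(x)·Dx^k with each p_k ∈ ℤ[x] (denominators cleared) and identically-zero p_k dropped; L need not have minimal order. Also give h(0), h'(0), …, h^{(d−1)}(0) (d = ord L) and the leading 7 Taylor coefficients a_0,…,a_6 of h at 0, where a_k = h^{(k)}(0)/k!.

L = (2 - 4·x - 6·x^2 - 4·x^3)·Dx + (-3 - x^2 - 2·x^4)·Dx^2 + (1 + x + 2·x^2 + x^3 + x^4)·Dx^3  (order 3).
h: a_k = -3, -3, -6, -5, -2, -1/5, -4/15, …
ICs: h(0) = -3, h′(0) = -3, h′′(0) = -12.

f: a_k = -3, -6, -6, -4, -2, -4/5, -4/15, …
g: a_k = 0, 3, 0, -1, 0, 3/5, 0, …
L₀ := lclm(L_f,L_g); ord L₀ ≤ 1+2.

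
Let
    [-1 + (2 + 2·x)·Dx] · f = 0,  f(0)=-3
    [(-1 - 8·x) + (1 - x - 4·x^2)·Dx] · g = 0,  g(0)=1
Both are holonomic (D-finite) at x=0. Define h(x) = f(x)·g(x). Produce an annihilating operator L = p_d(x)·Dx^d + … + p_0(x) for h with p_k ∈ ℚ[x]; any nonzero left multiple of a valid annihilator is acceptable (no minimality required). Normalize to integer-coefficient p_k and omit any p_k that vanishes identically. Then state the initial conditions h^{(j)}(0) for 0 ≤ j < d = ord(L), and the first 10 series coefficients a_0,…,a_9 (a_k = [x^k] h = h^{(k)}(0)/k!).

f: a_k = -3, -3/2, 3/8, -3/16, 15/128, -21/256, 63/1024, -99/2048, 1287/32768, -2145/65536, …
g: a_k = 1, 1, 5, 9, 29, 65, 181, 441, 1165, 2929, …
Product ⇒ symmetric product L₀, ord ≤ 1.
L = (3 + 17·x + 12·x^2) + (-2 + 10·x^2 + 8·x^3)·Dx  (order 1).
h: a_k = -3, -9/2, -129/8, -549/16, -12633/128, -60423/256, -645885/1024, -3225405/2048, -134278473/32768, -681410931/65536, …
ICs: h(0) = -3.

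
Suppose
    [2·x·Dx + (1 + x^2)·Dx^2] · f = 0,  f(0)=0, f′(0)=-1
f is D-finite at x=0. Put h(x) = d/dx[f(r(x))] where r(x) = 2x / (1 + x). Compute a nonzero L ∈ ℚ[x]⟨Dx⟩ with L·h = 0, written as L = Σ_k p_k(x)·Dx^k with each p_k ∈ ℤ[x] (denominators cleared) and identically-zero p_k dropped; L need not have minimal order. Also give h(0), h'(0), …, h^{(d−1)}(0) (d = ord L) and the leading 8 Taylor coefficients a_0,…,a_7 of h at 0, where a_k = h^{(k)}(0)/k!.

L = (2 + 10·x) + (1 + 2·x + 5·x^2)·Dx  (order 1).
h: a_k = -2, 4, 2, -24, 38, 44, -278, 336, …
ICs: h(0) = -2.

f: a_k = 0, -1, 0, 1/3, 0, -1/5, 0, 1/7, …
h₀=f(r): pull back L_f along r ⇒ L₀.
Derive L from L₀ (diff closure).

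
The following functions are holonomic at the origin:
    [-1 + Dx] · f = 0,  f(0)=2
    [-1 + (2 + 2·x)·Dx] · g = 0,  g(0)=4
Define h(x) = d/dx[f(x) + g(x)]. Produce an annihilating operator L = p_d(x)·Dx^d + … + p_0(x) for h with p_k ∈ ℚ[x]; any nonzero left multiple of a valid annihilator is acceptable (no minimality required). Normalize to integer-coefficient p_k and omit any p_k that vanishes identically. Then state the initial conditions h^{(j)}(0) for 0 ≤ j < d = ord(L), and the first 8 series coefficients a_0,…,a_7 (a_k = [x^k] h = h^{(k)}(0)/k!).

L = (-5 - 2·x) + (-1 - 8·x - 4·x^2)·Dx + (6 + 10·x + 4·x^2)·Dx^2  (order 2).
h: a_k = 4, 1, 7/4, -7/24, 121/192, -913/1920, 10459/23040, -135007/322560, …
ICs: h(0) = 4, h′(0) = 1.

f: a_k = 2, 2, 1, 1/3, 1/12, 1/60, 1/360, 1/2520, …
g: a_k = 4, 2, -1/2, 1/4, -5/32, 7/64, -21/256, 33/512, …
L₀ := lclm(L_f,L_g); ord L₀ ≤ 1+1.
h₀' ⇒ L via d/dx closure of L₀.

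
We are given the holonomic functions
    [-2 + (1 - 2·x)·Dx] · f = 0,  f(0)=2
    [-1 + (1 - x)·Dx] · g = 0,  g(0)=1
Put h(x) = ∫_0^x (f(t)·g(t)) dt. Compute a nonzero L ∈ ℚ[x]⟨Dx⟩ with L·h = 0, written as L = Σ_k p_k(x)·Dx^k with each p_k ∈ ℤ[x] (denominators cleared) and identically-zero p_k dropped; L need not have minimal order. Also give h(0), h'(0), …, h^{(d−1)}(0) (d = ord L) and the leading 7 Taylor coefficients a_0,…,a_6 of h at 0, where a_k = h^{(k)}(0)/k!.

f: a_k = 2, 4, 8, 16, 32, 64, 128, …
g: a_k = 1, 1, 1, 1, 1, 1, 1, …
Sym-product of L_f,L_g gives L₀ (≤ ord 1).
h=∫₀ˣh₀: take L = L₀·Dx.
L = (-3 + 4·x)·Dx + (1 - 3·x + 2·x^2)·Dx^2  (order 2).
h: a_k = 0, 2, 3, 14/3, 15/2, 62/5, 21, …
ICs: h(0) = 0, h′(0) = 2.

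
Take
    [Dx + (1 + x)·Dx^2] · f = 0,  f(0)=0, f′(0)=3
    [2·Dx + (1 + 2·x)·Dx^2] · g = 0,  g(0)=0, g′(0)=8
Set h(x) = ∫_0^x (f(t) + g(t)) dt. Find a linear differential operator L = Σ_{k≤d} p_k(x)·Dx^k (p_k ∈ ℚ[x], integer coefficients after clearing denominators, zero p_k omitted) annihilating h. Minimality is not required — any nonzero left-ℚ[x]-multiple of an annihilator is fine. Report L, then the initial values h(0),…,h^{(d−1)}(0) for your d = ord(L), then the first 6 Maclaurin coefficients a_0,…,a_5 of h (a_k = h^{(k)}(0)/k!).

f: a_k = 0, 3, -3/2, 1, -3/4, 3/5, …
g: a_k = 0, 8, -8, 32/3, -16, 128/5, …
Sum ⇒ L₀ = lclm(L_f,L_g) in ℚ(x)⟨Dx⟩.
h=∫₀ˣh₀: take L = L₀·Dx.
L = 4·Dx^2 + (6 + 8·x)·Dx^3 + (1 + 3·x + 2·x^2)·Dx^4  (order 4).
h: a_k = 0, 0, 11/2, -19/6, 35/12, -67/20, …
ICs: h(0) = 0, h′(0) = 0, h′′(0) = 11, h′′′(0) = -19.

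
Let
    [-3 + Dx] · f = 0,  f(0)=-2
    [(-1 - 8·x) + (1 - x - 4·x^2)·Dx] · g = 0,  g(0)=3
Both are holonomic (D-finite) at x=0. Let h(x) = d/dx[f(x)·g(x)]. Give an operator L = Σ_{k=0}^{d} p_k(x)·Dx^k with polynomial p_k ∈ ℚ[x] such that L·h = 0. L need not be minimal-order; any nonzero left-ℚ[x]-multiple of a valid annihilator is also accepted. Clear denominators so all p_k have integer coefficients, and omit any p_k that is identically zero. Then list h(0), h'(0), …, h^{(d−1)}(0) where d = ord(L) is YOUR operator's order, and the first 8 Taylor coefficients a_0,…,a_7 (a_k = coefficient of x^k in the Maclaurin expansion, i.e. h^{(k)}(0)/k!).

f: a_k = -2, -6, -9, -9, -27/4, -81/20, -81/40, -243/280, …
g: a_k = 3, 3, 15, 27, 87, 195, 543, 1323, …
Sym-product of L_f,L_g gives L₀ (≤ ord 1).
h=h₀': d/dx-closure on L₀ ⇒ L.
L = (25 + 48·x - 39·x^2 - 120·x^3 + 144·x^4) + (-4 - x + 33·x^2 + 8·x^3 - 48·x^4)·Dx  (order 1).
h: a_k = -24, -150, -594, -2073, -6612, -408177/20, -243423/4, -49953243/280, …
ICs: h(0) = -24.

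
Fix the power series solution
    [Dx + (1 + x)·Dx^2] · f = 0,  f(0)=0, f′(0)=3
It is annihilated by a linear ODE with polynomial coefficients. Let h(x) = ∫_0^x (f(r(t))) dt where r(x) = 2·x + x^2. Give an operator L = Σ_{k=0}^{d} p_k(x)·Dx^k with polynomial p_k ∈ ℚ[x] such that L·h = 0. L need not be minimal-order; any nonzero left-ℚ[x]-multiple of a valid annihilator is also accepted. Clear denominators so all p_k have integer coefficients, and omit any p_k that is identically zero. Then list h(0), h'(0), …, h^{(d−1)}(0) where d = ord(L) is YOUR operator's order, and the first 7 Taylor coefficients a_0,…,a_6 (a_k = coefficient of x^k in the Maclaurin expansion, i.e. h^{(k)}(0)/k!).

f: a_k = 0, 3, -3/2, 1, -3/4, 3/5, -1/2, …
f∘r: x↦r, Dx↦Dx/r' in L_f ⇒ L₀.
∫: right-multiply L₀ by Dx.
L = Dx^2 + (1 + x)·Dx^3  (order 3).
h: a_k = 0, 0, 3, -1, 1/2, -3/10, 1/5, …
ICs: h(0) = 0, h′(0) = 0, h′′(0) = 6.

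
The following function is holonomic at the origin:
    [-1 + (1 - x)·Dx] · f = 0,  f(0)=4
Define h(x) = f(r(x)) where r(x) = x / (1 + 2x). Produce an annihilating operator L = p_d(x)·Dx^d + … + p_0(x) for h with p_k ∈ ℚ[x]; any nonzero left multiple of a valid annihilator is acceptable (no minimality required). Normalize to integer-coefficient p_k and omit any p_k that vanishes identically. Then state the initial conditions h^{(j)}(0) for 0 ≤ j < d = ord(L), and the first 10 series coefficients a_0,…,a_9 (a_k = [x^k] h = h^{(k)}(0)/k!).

f: a_k = 4, 4, 4, 4, 4, 4, 4, 4, 4, 4, …
h₀=f(r): pull back L_f along r ⇒ L₀.
L = -1 + (1 + 3·x + 2·x^2)·Dx  (order 1).
h: a_k = 4, 4, -4, 4, -4, 4, -4, 4, -4, 4, …
ICs: h(0) = 4.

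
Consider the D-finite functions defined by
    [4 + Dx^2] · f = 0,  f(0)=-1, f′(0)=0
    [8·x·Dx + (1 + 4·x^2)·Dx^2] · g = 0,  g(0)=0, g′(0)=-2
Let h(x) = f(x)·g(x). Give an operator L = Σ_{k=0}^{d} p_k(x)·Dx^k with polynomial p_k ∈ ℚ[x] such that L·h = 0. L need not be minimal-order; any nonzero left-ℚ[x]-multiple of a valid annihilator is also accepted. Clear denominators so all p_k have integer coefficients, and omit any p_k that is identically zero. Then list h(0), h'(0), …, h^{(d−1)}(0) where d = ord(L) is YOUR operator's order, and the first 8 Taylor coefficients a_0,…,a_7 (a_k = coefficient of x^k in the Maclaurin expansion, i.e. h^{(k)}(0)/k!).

L = (80 + 832·x^2 + 1408·x^4 + 2048·x^6 + 2048·x^8) + (96·x + 640·x^3 + 1536·x^5 + 2048·x^7)·Dx + (24 + 256·x^2 + 576·x^4 + 1024·x^6 + 1024·x^8)·Dx^2 + (24·x + 160·x^3 + 384·x^5 + 512·x^7)·Dx^3 + (1 + 12·x^2 + 56·x^4 + 128·x^6 + 128·x^8)·Dx^4  (order 4).
h: a_k = 0, 2, 0, -20/3, 0, 196/15, 0, -10408/315, …
ICs: h(0) = 0, h′(0) = 2, h′′(0) = 0, h′′′(0) = -40.

f: a_k = -1, 0, 2, 0, -2/3, 0, 4/45, 0, …
g: a_k = 0, -2, 0, 8/3, 0, -32/5, 0, 128/7, …
L₀ := L_f ⊗_s L_g (sym. prod.), ord ≤ 4.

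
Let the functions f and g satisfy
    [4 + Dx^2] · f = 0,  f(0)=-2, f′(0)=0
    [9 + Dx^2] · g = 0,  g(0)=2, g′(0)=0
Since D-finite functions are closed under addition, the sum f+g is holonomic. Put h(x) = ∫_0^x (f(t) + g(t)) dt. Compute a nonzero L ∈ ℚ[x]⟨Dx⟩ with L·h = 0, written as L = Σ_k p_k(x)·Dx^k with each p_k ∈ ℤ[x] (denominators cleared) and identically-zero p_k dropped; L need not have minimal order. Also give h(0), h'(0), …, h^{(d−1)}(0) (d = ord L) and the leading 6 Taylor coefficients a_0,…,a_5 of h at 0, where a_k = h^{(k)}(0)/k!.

L = 36·Dx + 13·Dx^3 + Dx^5  (order 5).
h: a_k = 0, 0, 0, -5/3, 0, 13/12, …
ICs: h(0) = 0, h′(0) = 0, h′′(0) = 0, h′′′(0) = -10, h′′′′(0) = 0.

f: a_k = -2, 0, 4, 0, -4/3, 0, …
g: a_k = 2, 0, -9, 0, 27/4, 0, …
h₀=f+g: left-lcm gives L₀, ord ≤ 4.
h=∫h₀ ⇒ L = L₀·Dx.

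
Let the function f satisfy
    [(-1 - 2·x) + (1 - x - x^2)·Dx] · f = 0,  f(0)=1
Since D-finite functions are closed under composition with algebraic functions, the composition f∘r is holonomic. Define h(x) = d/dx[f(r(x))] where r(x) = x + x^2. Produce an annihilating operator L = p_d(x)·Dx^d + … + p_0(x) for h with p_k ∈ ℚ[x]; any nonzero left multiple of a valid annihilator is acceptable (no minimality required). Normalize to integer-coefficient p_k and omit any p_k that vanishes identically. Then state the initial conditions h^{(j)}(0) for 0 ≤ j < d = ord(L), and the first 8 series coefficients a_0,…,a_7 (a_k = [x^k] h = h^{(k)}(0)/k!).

L = (6 + 24·x + 48·x^2 + 68·x^3 + 84·x^4 + 60·x^5 + 20·x^6) + (-1 - 3·x + 12·x^3 + 25·x^4 + 24·x^5 + 14·x^6 + 4·x^7)·Dx  (order 1).
h: a_k = 1, 6, 21, 64, 185, 516, 1393, 3688, …
ICs: h(0) = 1.

f: a_k = 1, 1, 2, 3, 5, 8, 13, 21, …
h₀=f(r): pull back L_f along r ⇒ L₀.
Derive L from L₀ (diff closure).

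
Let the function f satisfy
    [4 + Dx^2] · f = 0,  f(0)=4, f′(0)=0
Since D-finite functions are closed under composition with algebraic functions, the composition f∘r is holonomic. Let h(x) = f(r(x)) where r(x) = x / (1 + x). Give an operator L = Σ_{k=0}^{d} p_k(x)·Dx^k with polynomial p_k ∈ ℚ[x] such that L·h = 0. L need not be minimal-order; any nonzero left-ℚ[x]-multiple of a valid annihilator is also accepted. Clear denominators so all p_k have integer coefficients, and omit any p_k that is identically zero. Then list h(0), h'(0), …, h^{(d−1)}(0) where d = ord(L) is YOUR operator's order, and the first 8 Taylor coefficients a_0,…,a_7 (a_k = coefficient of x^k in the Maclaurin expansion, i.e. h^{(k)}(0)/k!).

L = 4 + (2 + 6·x + 6·x^2 + 2·x^3)·Dx + (1 + 4·x + 6·x^2 + 4·x^3 + x^4)·Dx^2  (order 2).
h: a_k = 4, 0, -8, 16, -64/3, 64/3, -616/45, -16/5, …
ICs: h(0) = 4, h′(0) = 0.

f: a_k = 4, 0, -8, 0, 8/3, 0, -16/45, 0, …
Change of var in L_f (x↦r) gives L₀.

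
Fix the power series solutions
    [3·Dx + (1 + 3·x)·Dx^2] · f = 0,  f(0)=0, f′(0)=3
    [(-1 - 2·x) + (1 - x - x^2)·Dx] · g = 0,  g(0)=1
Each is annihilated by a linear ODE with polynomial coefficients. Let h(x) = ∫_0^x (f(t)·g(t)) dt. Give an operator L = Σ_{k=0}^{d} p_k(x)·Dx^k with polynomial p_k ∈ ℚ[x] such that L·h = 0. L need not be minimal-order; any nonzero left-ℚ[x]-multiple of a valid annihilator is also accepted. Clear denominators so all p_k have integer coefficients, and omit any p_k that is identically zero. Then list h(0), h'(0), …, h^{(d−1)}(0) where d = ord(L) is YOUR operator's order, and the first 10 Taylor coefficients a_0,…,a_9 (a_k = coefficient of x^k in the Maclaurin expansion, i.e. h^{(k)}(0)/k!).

L = (5 + 12·x)·Dx + (-1 + 13·x + 15·x^2)·Dx^2 + (-1 - 2·x + 4·x^2 + 3·x^3)·Dx^3  (order 3).
h: a_k = 0, 0, 3/2, -1/2, 21/8, -9/4, 319/40, -849/70, 38553/1120, -19589/280, …
ICs: h(0) = 0, h′(0) = 0, h′′(0) = 3.

f: a_k = 0, 3, -9/2, 9, -81/4, 243/5, -243/2, 2187/7, -6561/8, 2187, …
g: a_k = 1, 1, 2, 3, 5, 8, 13, 21, 34, 55, …
h₀=f·g: eliminate ⇒ L₀, order ≤ 2·1.
∫: right-multiply L₀ by Dx.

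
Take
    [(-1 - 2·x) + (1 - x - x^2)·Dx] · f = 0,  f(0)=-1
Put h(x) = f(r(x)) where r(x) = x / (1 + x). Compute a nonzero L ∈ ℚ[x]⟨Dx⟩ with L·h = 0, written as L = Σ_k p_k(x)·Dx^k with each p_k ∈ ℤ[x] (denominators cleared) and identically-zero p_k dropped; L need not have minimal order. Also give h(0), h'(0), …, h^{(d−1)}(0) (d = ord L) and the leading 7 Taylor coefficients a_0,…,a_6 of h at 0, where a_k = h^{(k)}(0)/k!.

f: a_k = -1, -1, -2, -3, -5, -8, -13, …
Substitute x→r, Dx→(1/r')Dx; clear ⇒ L₀.
L = (1 + 3·x) + (-1 - 2·x + x^3)·Dx  (order 1).
h: a_k = -1, -1, -1, 0, -1, 1, -2, …
ICs: h(0) = -1.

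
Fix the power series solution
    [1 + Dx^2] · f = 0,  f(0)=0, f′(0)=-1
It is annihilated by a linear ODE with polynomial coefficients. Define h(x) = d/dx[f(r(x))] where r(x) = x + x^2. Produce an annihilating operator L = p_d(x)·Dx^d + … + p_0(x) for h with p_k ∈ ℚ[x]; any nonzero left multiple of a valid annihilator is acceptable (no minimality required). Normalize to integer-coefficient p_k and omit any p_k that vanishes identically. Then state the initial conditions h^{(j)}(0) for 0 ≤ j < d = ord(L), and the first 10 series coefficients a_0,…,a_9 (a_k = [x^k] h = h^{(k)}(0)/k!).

f: a_k = 0, -1, 0, 1/6, 0, -1/120, 0, 1/5040, 0, -1/362880, …
Change of var in L_f (x↦r) gives L₀.
Differentiate: ansatz ord ≤ ord L₀ ⇒ L.
L = (13 + 8·x + 24·x^2 + 32·x^3 + 16·x^4) + (-6 - 12·x)·Dx + (1 + 4·x + 4·x^2)·Dx^2  (order 2).
h: a_k = -1, -2, 1/2, 2, 59/24, 3/4, -419/720, -59/90, -13609/40320, -19/1344, …
ICs: h(0) = -1, h′(0) = -2.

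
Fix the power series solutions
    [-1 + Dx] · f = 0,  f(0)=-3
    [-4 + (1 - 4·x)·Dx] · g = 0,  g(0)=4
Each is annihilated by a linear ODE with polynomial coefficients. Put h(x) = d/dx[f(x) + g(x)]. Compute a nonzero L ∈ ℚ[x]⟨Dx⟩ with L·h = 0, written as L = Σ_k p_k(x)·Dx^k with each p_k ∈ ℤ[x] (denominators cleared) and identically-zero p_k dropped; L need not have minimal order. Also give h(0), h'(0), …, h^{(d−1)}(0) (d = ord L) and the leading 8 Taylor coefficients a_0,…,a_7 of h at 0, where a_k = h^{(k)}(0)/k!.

f: a_k = -3, -3, -3/2, -1/2, -1/8, -1/40, -1/240, -1/1680, …
g: a_k = 4, 16, 64, 256, 1024, 4096, 16384, 65536, …
Weyl lclm of L_f,L_g ⇒ L₀ (ord ≤ 2).
Derive L from L₀ (diff closure).
L = (88 + 32·x) + (-95 - 8·x + 16·x^2)·Dx + (7 - 24·x - 16·x^2)·Dx^2  (order 2).
h: a_k = 13, 125, 1533/2, 8191/2, 163839/8, 3932159/40, 110100479/240, 3523215359/1680, …
ICs: h(0) = 13, h′(0) = 125.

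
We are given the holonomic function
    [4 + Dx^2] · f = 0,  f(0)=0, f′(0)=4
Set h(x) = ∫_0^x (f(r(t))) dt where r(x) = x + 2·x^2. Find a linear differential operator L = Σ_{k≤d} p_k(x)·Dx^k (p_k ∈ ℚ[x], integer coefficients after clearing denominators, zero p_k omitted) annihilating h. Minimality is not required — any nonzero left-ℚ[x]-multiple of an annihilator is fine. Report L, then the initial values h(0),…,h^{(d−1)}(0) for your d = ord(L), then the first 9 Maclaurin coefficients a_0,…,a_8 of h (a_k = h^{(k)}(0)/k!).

f: a_k = 0, 4, 0, -8/3, 0, 8/15, 0, -16/315, 0, …
h₀=f(r): pull back L_f along r ⇒ L₀.
h=∫₀ˣh₀: take L = L₀·Dx.
L = (4 + 48·x + 192·x^2 + 256·x^3)·Dx - 4·Dx^2 + (1 + 4·x)·Dx^3  (order 3).
h: a_k = 0, 0, 2, 8/3, -2/3, -16/5, -236/45, -16/7, 838/315, …
ICs: h(0) = 0, h′(0) = 0, h′′(0) = 4.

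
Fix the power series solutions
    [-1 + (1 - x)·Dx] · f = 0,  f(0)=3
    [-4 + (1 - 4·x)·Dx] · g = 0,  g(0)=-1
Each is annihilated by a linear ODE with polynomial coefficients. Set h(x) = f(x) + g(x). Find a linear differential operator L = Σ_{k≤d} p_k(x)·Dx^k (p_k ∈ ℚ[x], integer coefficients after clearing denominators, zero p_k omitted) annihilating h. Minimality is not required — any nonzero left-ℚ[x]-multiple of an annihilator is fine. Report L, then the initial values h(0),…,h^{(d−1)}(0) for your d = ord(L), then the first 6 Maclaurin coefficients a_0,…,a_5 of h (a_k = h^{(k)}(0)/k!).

f: a_k = 3, 3, 3, 3, 3, 3, …
g: a_k = -1, -4, -16, -64, -256, -1024, …
f+g: L₀ = lclm(L_f,L_g), ord ≤ 1+1.
L = -8 + (10 - 16·x)·Dx + (-1 + 5·x - 4·x^2)·Dx^2  (order 2).
h: a_k = 2, -1, -13, -61, -253, -1021, …
ICs: h(0) = 2, h′(0) = -1.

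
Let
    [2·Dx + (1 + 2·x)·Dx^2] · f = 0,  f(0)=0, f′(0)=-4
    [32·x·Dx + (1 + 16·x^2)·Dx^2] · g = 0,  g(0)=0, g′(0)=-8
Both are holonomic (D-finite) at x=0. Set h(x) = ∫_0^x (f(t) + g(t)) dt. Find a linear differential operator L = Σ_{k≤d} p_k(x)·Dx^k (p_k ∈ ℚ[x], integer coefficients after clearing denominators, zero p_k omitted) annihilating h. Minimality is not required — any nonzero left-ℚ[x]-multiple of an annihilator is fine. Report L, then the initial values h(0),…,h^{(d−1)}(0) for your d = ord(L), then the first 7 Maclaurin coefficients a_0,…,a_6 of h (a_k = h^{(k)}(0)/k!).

f: a_k = 0, -4, 4, -16/3, 8, -64/5, 64/3, …
g: a_k = 0, -8, 0, 128/3, 0, -2048/5, 0, …
Weyl lclm of L_f,L_g ⇒ L₀ (ord ≤ 4).
h=∫h₀ ⇒ L = L₀·Dx.
L = (-32 - 192·x + 1536·x^2 + 1024·x^3)·Dx^2 + (-20 - 64·x + 576·x^2 + 3072·x^3 + 2048·x^4)·Dx^3 + (-1 + 14·x + 32·x^2 + 256·x^3 + 768·x^4 + 512·x^5)·Dx^4  (order 4).
h: a_k = 0, 0, -6, 4/3, 28/3, 8/5, -352/5, …
ICs: h(0) = 0, h′(0) = 0, h′′(0) = -12, h′′′(0) = 8.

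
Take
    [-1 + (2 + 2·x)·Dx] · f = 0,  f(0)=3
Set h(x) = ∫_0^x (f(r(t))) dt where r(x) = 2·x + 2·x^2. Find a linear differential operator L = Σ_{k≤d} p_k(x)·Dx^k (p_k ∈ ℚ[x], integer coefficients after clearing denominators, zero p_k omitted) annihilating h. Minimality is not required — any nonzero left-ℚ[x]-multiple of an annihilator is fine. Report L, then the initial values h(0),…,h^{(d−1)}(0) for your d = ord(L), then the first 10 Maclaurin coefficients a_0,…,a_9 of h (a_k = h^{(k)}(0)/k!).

L = (-1 - 2·x)·Dx + (1 + 2·x + 2·x^2)·Dx^2  (order 2).
h: a_k = 0, 3, 3/2, 1/2, -3/8, 9/40, -1/16, -9/112, 21/128, -61/384, …
ICs: h(0) = 0, h′(0) = 3.

f: a_k = 3, 3/2, -3/8, 3/16, -15/128, 21/256, -63/1024, 99/2048, -1287/32768, 2145/65536, …
h₀=f(r): pull back L_f along r ⇒ L₀.
h=∫h₀ ⇒ L = L₀·Dx.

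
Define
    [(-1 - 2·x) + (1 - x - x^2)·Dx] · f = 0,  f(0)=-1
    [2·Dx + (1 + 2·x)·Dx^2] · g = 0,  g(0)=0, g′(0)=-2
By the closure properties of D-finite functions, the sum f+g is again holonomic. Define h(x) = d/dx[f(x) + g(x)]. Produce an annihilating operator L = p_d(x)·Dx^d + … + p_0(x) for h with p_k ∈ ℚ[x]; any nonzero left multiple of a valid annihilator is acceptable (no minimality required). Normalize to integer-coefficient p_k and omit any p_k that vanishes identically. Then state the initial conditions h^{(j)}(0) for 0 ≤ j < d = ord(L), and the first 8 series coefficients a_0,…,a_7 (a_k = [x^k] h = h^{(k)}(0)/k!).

f: a_k = -1, -1, -2, -3, -5, -8, -13, -21, …
g: a_k = 0, -2, 2, -8/3, 4, -32/5, 32/3, -128/7, …
Sum ⇒ L₀ = lclm(L_f,L_g) in ℚ(x)⟨Dx⟩.
h₀' ⇒ L via d/dx closure of L₀.
L = (34 + 92·x + 116·x^2 + 48·x^3 + 24·x^4) + (5 + 60·x + 170·x^2 + 180·x^3 + 100·x^4 + 40·x^5)·Dx + (-3 - 11·x - 5·x^2 + 20·x^3 + 30·x^4 + 24·x^5 + 8·x^6)·Dx^2  (order 2).
h: a_k = -3, 0, -17, -4, -72, -14, -275, -16, …
ICs: h(0) = -3, h′(0) = 0.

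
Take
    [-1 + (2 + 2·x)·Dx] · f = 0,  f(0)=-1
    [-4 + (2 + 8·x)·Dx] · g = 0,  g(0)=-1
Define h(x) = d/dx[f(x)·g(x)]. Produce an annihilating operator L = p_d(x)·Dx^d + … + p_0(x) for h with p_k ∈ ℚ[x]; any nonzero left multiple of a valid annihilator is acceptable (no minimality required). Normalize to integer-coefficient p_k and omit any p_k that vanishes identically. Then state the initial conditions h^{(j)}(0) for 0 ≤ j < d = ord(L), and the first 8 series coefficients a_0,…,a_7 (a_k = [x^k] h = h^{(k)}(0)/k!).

L = -9 + (-10 - 66·x - 120·x^2 - 64·x^3)·Dx  (order 1).
h: a_k = 5/2, -9/4, 135/16, -981/32, 28575/256, -210087/512, 3120075/2048, -23369805/4096, …
ICs: h(0) = 5/2.

f: a_k = -1, -1/2, 1/8, -1/16, 5/128, -7/256, 21/1024, -33/2048, …
g: a_k = -1, -2, 2, -4, 10, -28, 84, -264, …
f·g: L₀ = L_f ⊗_s L_g, ord ≤ 1·1.
Derive L from L₀ (diff closure).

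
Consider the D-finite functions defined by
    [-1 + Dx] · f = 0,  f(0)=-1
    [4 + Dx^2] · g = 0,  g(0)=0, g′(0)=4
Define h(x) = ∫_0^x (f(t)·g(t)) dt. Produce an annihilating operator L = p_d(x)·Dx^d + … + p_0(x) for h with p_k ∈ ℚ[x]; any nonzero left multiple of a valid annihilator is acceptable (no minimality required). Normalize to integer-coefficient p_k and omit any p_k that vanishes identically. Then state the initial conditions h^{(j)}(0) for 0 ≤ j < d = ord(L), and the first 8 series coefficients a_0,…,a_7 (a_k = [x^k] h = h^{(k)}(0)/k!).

L = 5·Dx - 2·Dx^2 + Dx^3  (order 3).
h: a_k = 0, 0, -2, -4/3, 1/6, 2/5, 19/180, -11/630, …
ICs: h(0) = 0, h′(0) = 0, h′′(0) = -4.

f: a_k = -1, -1, -1/2, -1/6, -1/24, -1/120, -1/720, -1/5040, …
g: a_k = 0, 4, 0, -8/3, 0, 8/15, 0, -16/315, …
Product ⇒ symmetric product L₀, ord ≤ 2.
Integrate: L := L₀·Dx.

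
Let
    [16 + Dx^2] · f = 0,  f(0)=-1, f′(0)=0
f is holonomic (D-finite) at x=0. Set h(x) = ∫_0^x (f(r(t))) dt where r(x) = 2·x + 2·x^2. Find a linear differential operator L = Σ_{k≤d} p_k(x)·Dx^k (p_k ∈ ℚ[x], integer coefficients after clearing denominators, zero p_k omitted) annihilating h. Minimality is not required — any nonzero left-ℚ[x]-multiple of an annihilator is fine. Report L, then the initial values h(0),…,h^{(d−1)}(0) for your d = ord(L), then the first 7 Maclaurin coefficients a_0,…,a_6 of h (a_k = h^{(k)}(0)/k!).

L = (64 + 384·x + 768·x^2 + 512·x^3)·Dx - 2·Dx^2 + (1 + 2·x)·Dx^3  (order 3).
h: a_k = 0, -1, 0, 32/3, 16, -416/15, -1024/9, …
ICs: h(0) = 0, h′(0) = -1, h′′(0) = 0.

f: a_k = -1, 0, 8, 0, -32/3, 0, 256/45, …
L₀ from L_f via x↦r, Dx↦r'^{-1}Dx.
Integrate: L := L₀·Dx.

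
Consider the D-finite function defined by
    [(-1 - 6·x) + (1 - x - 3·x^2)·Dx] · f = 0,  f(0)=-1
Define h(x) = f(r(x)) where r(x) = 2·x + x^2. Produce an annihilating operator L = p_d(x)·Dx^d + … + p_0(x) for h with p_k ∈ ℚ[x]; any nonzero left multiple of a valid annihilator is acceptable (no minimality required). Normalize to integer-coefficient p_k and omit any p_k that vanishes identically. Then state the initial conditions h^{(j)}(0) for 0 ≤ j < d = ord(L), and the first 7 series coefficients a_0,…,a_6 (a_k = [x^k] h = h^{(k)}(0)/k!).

L = (2 + 26·x + 36·x^2 + 12·x^3) + (-1 + 2·x + 13·x^2 + 12·x^3 + 3·x^4)·Dx  (order 1).
h: a_k = -1, -2, -17, -72, -392, -1930, -9871, …
ICs: h(0) = -1.

f: a_k = -1, -1, -4, -7, -19, -40, -97, …
h₀=f(r): pull back L_f along r ⇒ L₀.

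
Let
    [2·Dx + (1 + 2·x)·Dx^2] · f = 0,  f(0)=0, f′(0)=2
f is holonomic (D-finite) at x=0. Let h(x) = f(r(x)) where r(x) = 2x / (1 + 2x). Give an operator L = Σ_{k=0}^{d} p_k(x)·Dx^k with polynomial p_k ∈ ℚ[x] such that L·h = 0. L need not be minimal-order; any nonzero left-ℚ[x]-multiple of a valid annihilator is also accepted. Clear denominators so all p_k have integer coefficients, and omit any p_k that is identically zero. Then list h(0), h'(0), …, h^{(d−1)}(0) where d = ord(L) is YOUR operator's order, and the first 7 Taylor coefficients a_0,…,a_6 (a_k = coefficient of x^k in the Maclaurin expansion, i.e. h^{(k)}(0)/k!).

f: a_k = 0, 2, -2, 8/3, -4, 32/5, -32/3, …
f∘r: x↦r, Dx↦Dx/r' in L_f ⇒ L₀.
L = (8 + 24·x)·Dx + (1 + 8·x + 12·x^2)·Dx^2  (order 2).
h: a_k = 0, 4, -16, 208/3, -320, 7744/5, -23296/3, …
ICs: h(0) = 0, h′(0) = 4.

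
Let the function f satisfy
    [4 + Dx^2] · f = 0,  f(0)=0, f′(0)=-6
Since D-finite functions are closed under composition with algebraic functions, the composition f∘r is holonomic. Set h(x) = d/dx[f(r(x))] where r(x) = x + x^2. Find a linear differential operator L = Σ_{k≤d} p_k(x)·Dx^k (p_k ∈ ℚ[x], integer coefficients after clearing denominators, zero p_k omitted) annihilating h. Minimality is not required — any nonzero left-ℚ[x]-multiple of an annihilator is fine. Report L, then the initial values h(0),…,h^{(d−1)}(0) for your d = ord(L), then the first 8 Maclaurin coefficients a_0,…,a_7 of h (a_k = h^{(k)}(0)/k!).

L = (16 + 32·x + 96·x^2 + 128·x^3 + 64·x^4) + (-6 - 12·x)·Dx + (1 + 4·x + 4·x^2)·Dx^2  (order 2).
h: a_k = -6, -12, 12, 48, 56, 0, -832/15, -896/15, …
ICs: h(0) = -6, h′(0) = -12.

f: a_k = 0, -6, 0, 4, 0, -4/5, 0, 8/105, …
h₀=f(r): pull back L_f along r ⇒ L₀.
h=h₀': d/dx-closure on L₀ ⇒ L.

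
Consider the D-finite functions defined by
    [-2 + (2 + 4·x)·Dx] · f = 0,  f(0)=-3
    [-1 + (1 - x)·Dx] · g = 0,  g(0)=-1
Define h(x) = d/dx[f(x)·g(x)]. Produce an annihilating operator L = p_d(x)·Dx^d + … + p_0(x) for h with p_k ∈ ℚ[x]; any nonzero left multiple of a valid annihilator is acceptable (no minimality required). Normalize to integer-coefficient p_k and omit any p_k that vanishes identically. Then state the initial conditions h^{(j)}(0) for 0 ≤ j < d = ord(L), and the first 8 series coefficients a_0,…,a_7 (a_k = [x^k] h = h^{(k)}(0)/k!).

f: a_k = -3, -3, 3/2, -3/2, 15/8, -21/8, 63/16, -99/16, …
g: a_k = -1, -1, -1, -1, -1, -1, -1, -1, …
L₀ := L_f ⊗_s L_g (sym. prod.), ord ≤ 1.
h=h₀': d/dx-closure on L₀ ⇒ L.
L = (3 + 12·x + 3·x^2) + (-2 - 3·x + 3·x^2 + 2·x^3)·Dx  (order 1).
h: a_k = 6, 9, 18, 33/2, 135/4, 135/8, 63, -135/16, …
ICs: h(0) = 6.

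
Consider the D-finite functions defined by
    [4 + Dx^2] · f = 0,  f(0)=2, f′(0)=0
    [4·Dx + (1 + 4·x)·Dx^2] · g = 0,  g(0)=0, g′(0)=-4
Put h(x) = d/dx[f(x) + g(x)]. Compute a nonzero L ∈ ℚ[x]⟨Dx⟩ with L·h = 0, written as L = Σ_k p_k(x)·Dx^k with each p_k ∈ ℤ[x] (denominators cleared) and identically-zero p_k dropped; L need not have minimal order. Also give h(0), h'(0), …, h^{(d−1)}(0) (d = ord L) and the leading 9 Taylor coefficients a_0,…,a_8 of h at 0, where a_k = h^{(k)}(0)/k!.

L = (400 + 128·x + 256·x^2) + (36 + 176·x + 192·x^2 + 256·x^3)·Dx + (100 + 32·x + 64·x^2)·Dx^2 + (9 + 44·x + 48·x^2 + 64·x^3)·Dx^3  (order 3).
h: a_k = -4, 8, -64, 784/3, -1024, 61424/15, -16384, 20643872/315, -262144, …
ICs: h(0) = -4, h′(0) = 8, h′′(0) = -128.

f: a_k = 2, 0, -4, 0, 4/3, 0, -8/45, 0, 4/315, …
g: a_k = 0, -4, 8, -64/3, 64, -1024/5, 2048/3, -16384/7, 8192, …
L₀ := lclm(L_f,L_g); ord L₀ ≤ 2+2.
Derive L from L₀ (diff closure).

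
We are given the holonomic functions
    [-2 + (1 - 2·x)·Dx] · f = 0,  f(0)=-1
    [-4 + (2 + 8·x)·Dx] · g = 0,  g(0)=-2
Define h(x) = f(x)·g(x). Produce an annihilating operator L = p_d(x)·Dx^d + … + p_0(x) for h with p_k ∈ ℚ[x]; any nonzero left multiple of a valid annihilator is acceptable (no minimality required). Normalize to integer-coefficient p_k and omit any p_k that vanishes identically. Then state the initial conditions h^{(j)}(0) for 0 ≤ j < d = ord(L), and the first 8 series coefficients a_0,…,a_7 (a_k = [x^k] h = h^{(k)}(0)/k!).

f: a_k = -1, -2, -4, -8, -16, -32, -64, -128, …
g: a_k = -2, -4, 4, -8, 20, -56, 168, -528, …
h₀=f·g: eliminate ⇒ L₀, order ≤ 1·1.
L = (4 + 4·x) + (-1 - 2·x + 8·x^2)·Dx  (order 1).
h: a_k = 2, 8, 12, 32, 44, 144, 120, 768, …
ICs: h(0) = 2.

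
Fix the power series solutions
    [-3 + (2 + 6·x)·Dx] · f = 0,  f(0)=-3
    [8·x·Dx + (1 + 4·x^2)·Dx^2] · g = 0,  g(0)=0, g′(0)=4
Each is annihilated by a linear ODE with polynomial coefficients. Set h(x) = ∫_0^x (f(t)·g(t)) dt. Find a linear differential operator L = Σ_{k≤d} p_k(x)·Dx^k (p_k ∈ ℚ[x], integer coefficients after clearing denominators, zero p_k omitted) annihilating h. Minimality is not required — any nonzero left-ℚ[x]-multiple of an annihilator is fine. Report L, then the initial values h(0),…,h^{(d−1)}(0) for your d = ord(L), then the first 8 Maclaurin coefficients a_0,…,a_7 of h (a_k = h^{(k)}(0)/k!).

f: a_k = -3, -9/2, 27/8, -81/16, 1215/128, -5103/256, 45927/1024, -216513/2048, …
g: a_k = 0, 4, 0, -16/3, 0, 64/5, 0, -256/7, …
Sym-product of L_f,L_g gives L₀ (≤ ord 2).
Integrate: L := L₀·Dx.
L = (27 - 48·x - 36·x^2)·Dx + (-12 - 4·x + 144·x^2 + 144·x^3)·Dx^2 + (4 + 24·x + 52·x^2 + 96·x^3 + 144·x^4)·Dx^3  (order 3).
h: a_k = 0, 0, -6, -6, 59/8, 3/4, -983/320, -35307/2240, …
ICs: h(0) = 0, h′(0) = 0, h′′(0) = -12.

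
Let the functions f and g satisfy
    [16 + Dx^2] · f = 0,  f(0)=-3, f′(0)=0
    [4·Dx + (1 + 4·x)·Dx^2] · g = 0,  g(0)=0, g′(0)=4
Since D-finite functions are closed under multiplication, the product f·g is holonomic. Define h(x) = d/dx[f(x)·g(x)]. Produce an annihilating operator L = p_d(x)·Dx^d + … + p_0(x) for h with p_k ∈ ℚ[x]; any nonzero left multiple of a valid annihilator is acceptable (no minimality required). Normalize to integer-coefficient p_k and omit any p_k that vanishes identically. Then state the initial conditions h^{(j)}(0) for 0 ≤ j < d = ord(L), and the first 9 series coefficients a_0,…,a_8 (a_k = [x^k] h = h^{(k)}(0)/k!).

L = (-6400 - 45056·x - 172032·x^2 + 196608·x^3 + 2818048·x^4 + 6291456·x^5 + 4194304·x^6) + (-1536 - 8192·x + 20480·x^2 + 245760·x^3 + 655360·x^4 + 524288·x^5)·Dx + (-448 - 2816·x - 3584·x^2 + 73728·x^3 + 401408·x^4 + 786432·x^5 + 524288·x^6)·Dx^2 + (-96 - 512·x + 1280·x^2 + 15360·x^3 + 40960·x^4 + 32768·x^5)·Dx^3 + (-3 + 448·x^2 + 3840·x^3 + 14080·x^4 + 24576·x^5 + 16384·x^6)·Dx^4  (order 4).
h: a_k = -12, 48, 96, 0, -1152, 4608, -95232/5, 1212416/15, -2357248/7, …
ICs: h(0) = -12, h′(0) = 48, h′′(0) = 192, h′′′(0) = 0.

f: a_k = -3, 0, 24, 0, -32, 0, 256/15, 0, -512/105, …
g: a_k = 0, 4, -8, 64/3, -64, 1024/5, -2048/3, 16384/7, -8192, …
Product ⇒ symmetric product L₀, ord ≤ 4.
h₀' ⇒ L via d/dx closure of L₀.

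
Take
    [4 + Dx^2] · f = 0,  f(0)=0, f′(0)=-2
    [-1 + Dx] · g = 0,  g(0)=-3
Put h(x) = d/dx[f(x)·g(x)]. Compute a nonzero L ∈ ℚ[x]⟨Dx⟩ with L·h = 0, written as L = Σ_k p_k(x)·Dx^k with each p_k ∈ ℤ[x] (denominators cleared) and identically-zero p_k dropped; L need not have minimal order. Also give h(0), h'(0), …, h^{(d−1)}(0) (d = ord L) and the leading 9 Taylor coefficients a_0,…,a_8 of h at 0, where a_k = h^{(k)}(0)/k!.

f: a_k = 0, -2, 0, 4/3, 0, -4/15, 0, 8/315, 0, …
g: a_k = -3, -3, -3/2, -1/2, -1/8, -1/40, -1/240, -1/1680, -1/13440, …
h₀=f·g: eliminate ⇒ L₀, order ≤ 2·1.
Differentiate: ansatz ord ≤ ord L₀ ⇒ L.
L = 5 - 2·Dx + Dx^2  (order 2).
h: a_k = 6, 12, -3, -12, -19/4, 11/10, 139/120, 1/5, -359/6720, …
ICs: h(0) = 6, h′(0) = 12.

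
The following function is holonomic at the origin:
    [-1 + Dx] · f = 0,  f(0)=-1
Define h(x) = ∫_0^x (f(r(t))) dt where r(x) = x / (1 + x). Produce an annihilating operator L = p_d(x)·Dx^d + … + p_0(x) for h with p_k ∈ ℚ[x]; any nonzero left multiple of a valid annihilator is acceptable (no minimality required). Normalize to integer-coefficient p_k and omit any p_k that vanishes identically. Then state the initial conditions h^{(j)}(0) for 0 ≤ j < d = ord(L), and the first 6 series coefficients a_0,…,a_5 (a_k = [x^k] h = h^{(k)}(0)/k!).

L = -Dx + (1 + 2·x + x^2)·Dx^2  (order 2).
h: a_k = 0, -1, -1/2, 1/6, -1/24, -1/120, …
ICs: h(0) = 0, h′(0) = -1.

f: a_k = -1, -1, -1/2, -1/6, -1/24, -1/120, …
h₀=f(r): pull back L_f along r ⇒ L₀.
∫: right-multiply L₀ by Dx.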